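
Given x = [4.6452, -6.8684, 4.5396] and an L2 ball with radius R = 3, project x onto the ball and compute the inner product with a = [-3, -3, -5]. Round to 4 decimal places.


Step 1: Compute ||x|| (intermediates to 6 decimals).
||x|| = sqrt(4.6452^2 + (-6.8684)^2 + 4.5396^2) = 9.453083
Step 2: Project.
Since ||x|| > R, scale = R/||x|| = 3/9.453083 = 0.317357, proj(x) = scale * x
proj(x) = [1.474187, -2.179735, 1.440674]
Step 3: Dot product.
a^T * proj(x) = -3*1.474187 - 3*(-2.179735) - 5*1.440674 = -5.0867


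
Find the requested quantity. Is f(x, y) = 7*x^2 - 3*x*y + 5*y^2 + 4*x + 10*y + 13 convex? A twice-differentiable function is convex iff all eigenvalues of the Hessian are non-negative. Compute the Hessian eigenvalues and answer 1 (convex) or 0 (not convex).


The Hessian of f(x,y) = 7*x^2 - 3*x*y + 5*y^2 + 4*x + 10*y + 13 is:
H = [[14, -3], [-3, 10]]
Trace = 14 + 10 = 24
Determinant = 14*10 - (-3)^2 = 131
Discriminant = (24)^2 - 4*131 = 52.0
Eigenvalues: lambda_1 = 8.3944, lambda_2 = 15.6056
The function is convex.

1


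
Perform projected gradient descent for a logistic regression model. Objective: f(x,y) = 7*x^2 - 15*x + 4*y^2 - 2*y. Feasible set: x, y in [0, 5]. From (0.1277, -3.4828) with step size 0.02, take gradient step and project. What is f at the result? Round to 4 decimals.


Step 1: Compute gradient at (0.1277, -3.4828).
grad_x = 2*7*0.1277 - 15 = -13.2122
grad_y = 2*4*-3.4828 - 2 = -29.8624
Step 2: Gradient step.
x_raw = 0.1277 - 0.02*-13.2122 = 0.3919
y_raw = -3.4828 - 0.02*-29.8624 = -2.8856
Step 3: Project onto [0, 5].
x_proj = clip(0.3919) = 0.3919
y_proj = clip(-2.8856) = 0.0
Step 4: Evaluate f.
f(0.3919, 0.0) = -4.8038


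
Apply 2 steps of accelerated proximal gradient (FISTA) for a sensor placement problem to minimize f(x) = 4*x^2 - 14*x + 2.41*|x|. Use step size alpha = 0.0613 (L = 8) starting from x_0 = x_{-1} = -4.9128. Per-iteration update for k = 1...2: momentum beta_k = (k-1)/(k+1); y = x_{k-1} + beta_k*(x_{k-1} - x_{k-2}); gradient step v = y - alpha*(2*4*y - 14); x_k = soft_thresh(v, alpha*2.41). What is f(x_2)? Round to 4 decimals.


FISTA on f(x) = 4*x^2 - 14*x + 2.41*|x|
L = 8, alpha = 0.0613
Iteration 1: beta = 0.0, y = -4.9128 + 0.0*(-4.9128 + 4.9128) = -4.9128
  grad(y) = -53.3024, v = y - alpha*grad = -1.6454
  prox(v) = soft_thresh(-1.6454, 0.1477) = -1.4976
Iteration 2: beta = 0.3333, y = -1.4976 + 0.3333*(-1.4976 + 4.9128) = -0.3592
  grad(y) = -16.8739, v = y - alpha*grad = 0.6751
  prox(v) = soft_thresh(0.6751, 0.1477) = 0.5274
f(x_2) = 4*0.5274^2 - 14*0.5274 + 2.41*|0.5274| = -5.0


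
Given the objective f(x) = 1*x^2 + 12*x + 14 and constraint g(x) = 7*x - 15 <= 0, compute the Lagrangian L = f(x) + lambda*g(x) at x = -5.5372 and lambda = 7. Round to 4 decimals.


Step 1: Evaluate f(x).
f(-5.5372) = 1*(-5.5372)^2 + 12*(-5.5372) + 14 = -21.7858
Step 2: Evaluate g(x).
g(-5.5372) = 7*-5.5372 - 15 = -53.7604
Step 3: Compute Lagrangian.
L = -21.7858 + 7*-53.7604 = -398.1086


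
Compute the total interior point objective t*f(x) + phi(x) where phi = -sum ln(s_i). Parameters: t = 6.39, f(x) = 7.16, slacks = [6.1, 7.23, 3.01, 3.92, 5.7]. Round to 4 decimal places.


Step 1: Compute log-barrier.
ln values: [1.8083, 1.9782, 1.1019, 1.3661, 1.7405]
phi = -(1.8083 + 1.9782 + 1.1019 + 1.3661 + 1.7405) = -7.995
Step 2: Compute augmented objective.
t*f(x) = 6.39*7.16 = 45.7524
Total = 45.7524 - 7.995 = 37.7574


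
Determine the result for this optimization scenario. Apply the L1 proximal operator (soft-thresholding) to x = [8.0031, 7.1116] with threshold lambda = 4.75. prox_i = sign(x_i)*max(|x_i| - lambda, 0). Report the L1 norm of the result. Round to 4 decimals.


Soft-thresholding with lambda = 4.75:
prox(8.0031) = sign(8.0031)*max(|8.0031| - 4.75, 0) = 3.2531
prox(7.1116) = sign(7.1116)*max(|7.1116| - 4.75, 0) = 2.3616
prox(x) = [3.2531, 2.3616]
||prox(x)||_1 = 3.2531 + 2.3616 = 5.6147


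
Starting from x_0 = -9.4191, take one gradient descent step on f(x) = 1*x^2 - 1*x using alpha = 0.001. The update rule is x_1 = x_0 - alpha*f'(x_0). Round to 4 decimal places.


We compute the gradient at x_0 and apply the update.
f'(x) = 2*x - 1
f'(-9.4191) = 2*-9.4191 - 1 = -19.8382
x_1 = -9.4191 - 0.001*-19.8382 = -9.3993


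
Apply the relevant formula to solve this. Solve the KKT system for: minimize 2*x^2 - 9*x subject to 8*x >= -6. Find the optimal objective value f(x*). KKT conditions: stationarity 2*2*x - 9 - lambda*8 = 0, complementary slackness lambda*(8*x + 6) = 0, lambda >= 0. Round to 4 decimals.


Step 1: Try lambda = 0 (constraint inactive).
Stationarity: 2*2*x - 9 = 0
x* = 9/(2*2) = 2.25
Check constraint: 8*2.25 = 18.0 >= -6 -- satisfied.
Step 2: Compute optimal value.
f(x*) = 2*2.25^2 - 9*2.25 = -10.125


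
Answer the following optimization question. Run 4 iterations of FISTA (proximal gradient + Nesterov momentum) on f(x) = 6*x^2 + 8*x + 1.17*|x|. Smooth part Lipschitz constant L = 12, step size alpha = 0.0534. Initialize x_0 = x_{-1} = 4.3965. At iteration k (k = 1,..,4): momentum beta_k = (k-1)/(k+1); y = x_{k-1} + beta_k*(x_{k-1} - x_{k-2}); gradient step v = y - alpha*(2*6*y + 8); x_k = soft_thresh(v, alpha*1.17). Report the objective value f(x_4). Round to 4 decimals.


FISTA on f(x) = 6*x^2 + 8*x + 1.17*|x|
L = 12, alpha = 0.0534
Iteration 1: beta = 0.0, y = 4.3965 + 0.0*(4.3965 - 4.3965) = 4.3965
  grad(y) = 60.758, v = y - alpha*grad = 1.152
  prox(v) = soft_thresh(1.152, 0.0625) = 1.0895
Iteration 2: beta = 0.3333, y = 1.0895 + 0.3333*(1.0895 - 4.3965) = -0.0128
  grad(y) = 7.8467, v = y - alpha*grad = -0.4318
  prox(v) = soft_thresh(-0.4318, 0.0625) = -0.3693
Iteration 3: beta = 0.5, y = -0.3693 + 0.5*(-0.3693 - 1.0895) = -1.0987
  grad(y) = -5.1849, v = y - alpha*grad = -0.8219
  prox(v) = soft_thresh(-0.8219, 0.0625) = -0.7594
Iteration 4: beta = 0.6, y = -0.7594 + 0.6*(-0.7594 + 0.3693) = -0.9934
  grad(y) = -3.9212, v = y - alpha*grad = -0.784
  prox(v) = soft_thresh(-0.784, 0.0625) = -0.7216
f(x_4) = 6*(-0.7216)^2 + 8*(-0.7216) + 1.17*|-0.7216| = -1.8044


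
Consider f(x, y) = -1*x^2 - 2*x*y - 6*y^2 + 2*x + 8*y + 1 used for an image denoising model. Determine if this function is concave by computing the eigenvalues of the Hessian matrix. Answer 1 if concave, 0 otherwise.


The Hessian of f(x,y) = -1*x^2 - 2*x*y - 6*y^2 + 2*x + 8*y + 1 is:
H = [[-2, -2], [-2, -12]]
Trace = -2 - 12 = -14
Determinant = -2*-12 - (-2)^2 = 20
Discriminant = (-14)^2 - 4*20 = 116.0
Eigenvalues: lambda_1 = -12.3852, lambda_2 = -1.6148
The function is concave.

1


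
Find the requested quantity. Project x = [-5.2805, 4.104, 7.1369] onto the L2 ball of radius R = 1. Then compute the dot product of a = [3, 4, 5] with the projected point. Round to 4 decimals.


Step 1: Compute ||x|| (intermediates to 6 decimals).
||x|| = sqrt((-5.2805)^2 + 4.104^2 + 7.1369^2) = 9.780687
Step 2: Project.
Since ||x|| > R, scale = R/||x|| = 1/9.780687 = 0.102242, proj(x) = scale * x
proj(x) = [-0.539889, 0.419601, 0.729691]
Step 3: Dot product.
a^T * proj(x) = 3*(-0.539889) + 4*0.419601 + 5*0.729691 = 3.7072


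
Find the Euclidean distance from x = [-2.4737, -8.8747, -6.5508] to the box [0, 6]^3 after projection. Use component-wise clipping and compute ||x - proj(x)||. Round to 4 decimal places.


Project each component onto [0, 6].
clip(-2.4737) = 0.0, clip(-8.8747) = 0.0, clip(-6.5508) = 0.0
Projection = [0.0, 0.0, 0.0]
Squared diffs: [6.1192, 78.7603, 42.913]
Distance = sqrt(127.7925) = 11.3045


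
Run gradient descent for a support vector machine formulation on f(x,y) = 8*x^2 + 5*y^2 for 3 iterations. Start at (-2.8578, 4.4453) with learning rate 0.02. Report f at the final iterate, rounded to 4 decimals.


Gradient descent on f(x,y) = 8*x^2 + 5*y^2.
Starting point: (-2.8578, 4.4453), alpha = 0.02
Step 1: grad_x = 2*8*-2.8578 = -45.7248, grad_y = 2*5*4.4453 = 44.453
  x_1 = -2.8578 - 0.02*-45.7248 = -1.9433
  y_1 = 4.4453 - 0.02*44.453 = 3.5562
Step 2: grad_x = 2*8*-1.9433 = -31.0929, grad_y = 2*5*3.5562 = 35.5624
  x_2 = -1.9433 - 0.02*-31.0929 = -1.3214
  y_2 = 3.5562 - 0.02*35.5624 = 2.845
Step 3: grad_x = 2*8*-1.3214 = -21.1431, grad_y = 2*5*2.845 = 28.4499
  x_3 = -1.3214 - 0.02*-21.1431 = -0.8986
  y_3 = 2.845 - 0.02*28.4499 = 2.276
f(-0.8986, 2.276) = 8*(-0.8986)^2 + 5*2.276^2 = 32.3604


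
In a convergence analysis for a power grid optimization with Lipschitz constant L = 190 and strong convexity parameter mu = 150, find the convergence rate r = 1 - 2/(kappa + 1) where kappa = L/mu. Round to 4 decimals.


Step 1: Compute the condition number.
kappa = L/mu = 190/150 = 1.2667
Step 2: Compute the convergence rate.
r = 1 - 2/(kappa + 1) = 1 - 2*mu/(L + mu) = (L - mu)/(L + mu) = 40/340 = 0.1176


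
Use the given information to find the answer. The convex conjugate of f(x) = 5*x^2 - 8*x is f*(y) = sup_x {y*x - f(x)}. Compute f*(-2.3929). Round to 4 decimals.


f*(y) = sup_x {y*x - a*x^2 - b*x} = sup_x {(y-b)*x - a*x^2}
FOC: (y - b) - 2a*x = 0 => x* = (y - b)/(2a)
x* = (-2.3929 + 8)/(2*5) = 0.5607
f*(-2.3929) = (y-b)^2/(4a) = (-2.3929 + 8)^2/(4*5)
= 31.4396/20 = 1.572


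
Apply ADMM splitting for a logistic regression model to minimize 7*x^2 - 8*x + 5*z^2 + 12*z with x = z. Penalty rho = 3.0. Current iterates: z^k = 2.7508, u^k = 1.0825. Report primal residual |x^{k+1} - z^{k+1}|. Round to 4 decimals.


ADMM iteration with rho = 3.0, z^k = 2.7508, u^k = 1.0825
Step 1: x-update.
Minimize 7*x^2 - 8*x + (3.0/2)*(x - 2.7508 + 1.0825)^2
FOC: (2*7 + 3.0)*x = 8 + 3.0*(2.7508 - 1.0825)
x^{k+1} = 0.765
Step 2: z-update.
Minimize 5*z^2 + 12*z + (3.0/2)*(0.765 - z + 1.0825)^2
FOC: (2*5 + 3.0)*z = -12 + 3.0*(0.765 + 1.0825)
z^{k+1} = -0.4967
Step 3: u-update.
u^{k+1} = 1.0825 + 0.765 + 0.4967 = 2.3442
Step 4: Primal residual = |0.765 + 0.4967| = 1.2617


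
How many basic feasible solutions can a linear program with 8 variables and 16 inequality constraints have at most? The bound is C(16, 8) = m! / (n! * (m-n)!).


Each vertex corresponds to some choice of n active constraints out of m, so the number of vertices is at most C(m, n) = m! / (n!(m-n)!).
m = 16, n = 8
Numerator: 16 * 15 * 14 * 13 * 12 * 11 * 10 * 9
Denominator: 8! = 40320
C(16, 8) = 12870


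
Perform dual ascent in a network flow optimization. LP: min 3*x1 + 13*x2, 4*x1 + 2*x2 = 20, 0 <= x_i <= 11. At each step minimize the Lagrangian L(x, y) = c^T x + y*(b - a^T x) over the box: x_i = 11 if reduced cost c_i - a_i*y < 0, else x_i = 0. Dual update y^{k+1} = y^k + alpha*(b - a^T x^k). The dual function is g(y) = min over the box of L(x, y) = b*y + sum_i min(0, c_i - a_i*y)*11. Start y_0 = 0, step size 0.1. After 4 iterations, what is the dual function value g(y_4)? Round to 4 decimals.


Dual ascent for LP: min 3*x1 + 13*x2, 4*x1 + 2*x2 = 20, 0 <= x_i <= 11
Step 1: y^k = 0.0, reduced costs: (3.0, 13.0)
  x^k = (0.0, 0.0), subgradient = b - a^T x = 20.0
  y^{k+1} = 0.0 + 0.1*20.0 = 2.0
Step 2: y^k = 2.0, reduced costs: (-5.0, 9.0)
  x^k = (11.0, 0.0), subgradient = b - a^T x = -24.0
  y^{k+1} = 2.0 + 0.1*-24.0 = -0.4
Step 3: y^k = -0.4, reduced costs: (4.6, 13.8)
  x^k = (0.0, 0.0), subgradient = b - a^T x = 20.0
  y^{k+1} = -0.4 + 0.1*20.0 = 1.6
Step 4: y^k = 1.6, reduced costs: (-3.4, 9.8)
  x^k = (11.0, 0.0), subgradient = b - a^T x = -24.0
  y^{k+1} = 1.6 + 0.1*-24.0 = -0.8
Dual objective at y_4 = -0.8: reduced costs (6.2, 14.6), box minimizer x = (0.0, 0.0)
g(y_4) = b*y + (c1 - a1*y)*x1 + (c2 - a2*y)*x2 = 20*(-0.8) + 6.2*0.0 + 14.6*0.0 = -16.0 + 0.0 + 0.0 = -16.0


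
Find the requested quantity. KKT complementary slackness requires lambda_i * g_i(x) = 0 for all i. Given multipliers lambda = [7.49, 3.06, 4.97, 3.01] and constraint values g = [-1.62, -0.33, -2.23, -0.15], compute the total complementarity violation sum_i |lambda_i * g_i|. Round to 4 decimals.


KKT complementary slackness check:
lambda_1 * g_1 = 7.49 * -1.62 = -12.1338
lambda_2 * g_2 = 3.06 * -0.33 = -1.0098
lambda_3 * g_3 = 4.97 * -2.23 = -11.0831
lambda_4 * g_4 = 3.01 * -0.15 = -0.4515
Total violation = 12.1338 + 1.0098 + 11.0831 + 0.4515 = 24.6782


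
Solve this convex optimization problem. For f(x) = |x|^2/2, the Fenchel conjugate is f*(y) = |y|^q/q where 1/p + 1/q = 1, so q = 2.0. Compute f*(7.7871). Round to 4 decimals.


The conjugate exponent q satisfies 1/p + 1/q = 1.
p = 2, so q = 2/(2 - 1) = 2.0
|y|^q = 7.7871^2.0 = 60.6389
f*(7.7871) = 60.6389 / 2.0 = 30.3195


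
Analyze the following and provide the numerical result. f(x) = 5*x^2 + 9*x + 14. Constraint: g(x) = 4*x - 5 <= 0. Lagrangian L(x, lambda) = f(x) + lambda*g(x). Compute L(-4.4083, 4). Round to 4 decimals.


Step 1: Evaluate f(x).
f(-4.4083) = 5*(-4.4083)^2 + 9*(-4.4083) + 14 = 71.4908
Step 2: Evaluate g(x).
g(-4.4083) = 4*-4.4083 - 5 = -22.6332
Step 3: Compute Lagrangian.
L = 71.4908 + 4*-22.6332 = -19.042


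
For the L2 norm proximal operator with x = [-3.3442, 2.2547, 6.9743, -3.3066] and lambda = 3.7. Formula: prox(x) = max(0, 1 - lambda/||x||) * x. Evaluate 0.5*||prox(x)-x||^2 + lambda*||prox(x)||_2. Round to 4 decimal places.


Step 1: Compute ||x||.
||x|| = 8.7087
Step 2: Compute scaling factor.
scale = max(0, 1 - 3.7/8.7087) = 0.5751
Step 3: prox(x) = [-1.9234, 1.2968, 4.0112, -1.9018]
||prox(x)|| = 5.0087
Step 4: Proximal objective.
0.5*||prox-x||^2 = 6.845
lambda*||prox|| = 18.5322
Total = 25.3773


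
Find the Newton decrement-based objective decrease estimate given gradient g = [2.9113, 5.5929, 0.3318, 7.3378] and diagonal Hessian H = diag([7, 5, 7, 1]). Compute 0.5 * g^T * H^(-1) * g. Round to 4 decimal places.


Step 1: H is diagonal, so H^(-1) * g = [0.4159, 1.1186, 0.0474, 7.3378].
Step 2: g^T H^(-1) g = sum_i g_i^2 / H_ii
  = (2.9113)^2/7 + (5.5929)^2/5 + (0.3318)^2/7 + (7.3378)^2/1
  = 1.2108 + 6.2561 + 0.0157 + 53.8433 = 61.326
Step 3: Objective decrease = 0.5 * g^T H^(-1) g = 30.663


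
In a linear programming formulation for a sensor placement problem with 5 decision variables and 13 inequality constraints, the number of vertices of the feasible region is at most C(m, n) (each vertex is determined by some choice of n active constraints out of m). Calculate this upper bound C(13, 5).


Each vertex corresponds to some choice of n active constraints out of m, so the number of vertices is at most C(m, n) = m! / (n!(m-n)!).
m = 13, n = 5
Numerator: 13 * 12 * 11 * 10 * 9
Denominator: 5! = 120
C(13, 5) = 1287


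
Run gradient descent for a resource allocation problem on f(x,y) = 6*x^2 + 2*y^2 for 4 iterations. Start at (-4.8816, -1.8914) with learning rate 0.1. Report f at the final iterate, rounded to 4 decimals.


Gradient descent on f(x,y) = 6*x^2 + 2*y^2.
Starting point: (-4.8816, -1.8914), alpha = 0.1
Step 1: grad_x = 2*6*-4.8816 = -58.5792, grad_y = 2*2*-1.8914 = -7.5656
  x_1 = -4.8816 - 0.1*-58.5792 = 0.9763
  y_1 = -1.8914 - 0.1*-7.5656 = -1.1348
Step 2: grad_x = 2*6*0.9763 = 11.7158, grad_y = 2*2*-1.1348 = -4.5394
  x_2 = 0.9763 - 0.1*11.7158 = -0.1953
  y_2 = -1.1348 - 0.1*-4.5394 = -0.6809
Step 3: grad_x = 2*6*-0.1953 = -2.3432, grad_y = 2*2*-0.6809 = -2.7236
  x_3 = -0.1953 - 0.1*-2.3432 = 0.0391
  y_3 = -0.6809 - 0.1*-2.7236 = -0.4085
Step 4: grad_x = 2*6*0.0391 = 0.4686, grad_y = 2*2*-0.4085 = -1.6342
  x_4 = 0.0391 - 0.1*0.4686 = -0.0078
  y_4 = -0.4085 - 0.1*-1.6342 = -0.2451
f(-0.0078, -0.2451) = 6*(-0.0078)^2 + 2*(-0.2451)^2 = 0.1205


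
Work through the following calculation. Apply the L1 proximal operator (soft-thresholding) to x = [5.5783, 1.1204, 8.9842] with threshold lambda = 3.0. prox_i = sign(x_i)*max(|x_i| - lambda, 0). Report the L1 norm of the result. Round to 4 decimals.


Soft-thresholding with lambda = 3.0:
prox(5.5783) = sign(5.5783)*max(|5.5783| - 3.0, 0) = 2.5783
prox(1.1204) = sign(1.1204)*max(|1.1204| - 3.0, 0) = 0.0
prox(8.9842) = sign(8.9842)*max(|8.9842| - 3.0, 0) = 5.9842
prox(x) = [2.5783, 0.0, 5.9842]
||prox(x)||_1 = 2.5783 + 0.0 + 5.9842 = 8.5625


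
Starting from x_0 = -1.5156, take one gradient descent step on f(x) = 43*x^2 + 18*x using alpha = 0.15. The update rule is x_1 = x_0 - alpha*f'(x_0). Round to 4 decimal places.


We compute the gradient at x_0 and apply the update.
f'(x) = 86*x + 18
f'(-1.5156) = 86*-1.5156 + 18 = -112.3416
x_1 = -1.5156 - 0.15*-112.3416 = 15.3356


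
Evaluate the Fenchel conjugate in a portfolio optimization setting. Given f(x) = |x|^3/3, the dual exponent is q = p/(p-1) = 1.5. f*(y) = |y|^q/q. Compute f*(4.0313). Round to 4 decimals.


The conjugate exponent q satisfies 1/p + 1/q = 1.
p = 3, so q = 3/(3 - 1) = 1.5
|y|^q = 4.0313^1.5 = 8.0941
f*(4.0313) = 8.0941 / 1.5 = 5.3961


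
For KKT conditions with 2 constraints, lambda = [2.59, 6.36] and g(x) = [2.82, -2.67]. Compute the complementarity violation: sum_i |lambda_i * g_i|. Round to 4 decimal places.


KKT complementary slackness check:
lambda_1 * g_1 = 2.59 * 2.82 = 7.3038
lambda_2 * g_2 = 6.36 * -2.67 = -16.9812
Total violation = 7.3038 + 16.9812 = 24.285


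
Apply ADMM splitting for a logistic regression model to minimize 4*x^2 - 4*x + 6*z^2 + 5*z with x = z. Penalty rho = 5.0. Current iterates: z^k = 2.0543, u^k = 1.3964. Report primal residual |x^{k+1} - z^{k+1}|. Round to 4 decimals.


ADMM iteration with rho = 5.0, z^k = 2.0543, u^k = 1.3964
Step 1: x-update.
Minimize 4*x^2 - 4*x + (5.0/2)*(x - 2.0543 + 1.3964)^2
FOC: (2*4 + 5.0)*x = 4 + 5.0*(2.0543 - 1.3964)
x^{k+1} = 0.5607
Step 2: z-update.
Minimize 6*z^2 + 5*z + (5.0/2)*(0.5607 - z + 1.3964)^2
FOC: (2*6 + 5.0)*z = -5 + 5.0*(0.5607 + 1.3964)
z^{k+1} = 0.2815
Step 3: u-update.
u^{k+1} = 1.3964 + 0.5607 - 0.2815 = 1.6756
Step 4: Primal residual = |0.5607 - 0.2815| = 0.2792


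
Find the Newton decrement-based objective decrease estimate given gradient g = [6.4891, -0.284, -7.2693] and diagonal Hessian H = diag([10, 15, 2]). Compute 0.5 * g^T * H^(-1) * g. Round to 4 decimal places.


Step 1: H is diagonal, so H^(-1) * g = [0.6489, -0.0189, -3.6347].
Step 2: g^T H^(-1) g = sum_i g_i^2 / H_ii
  = (6.4891)^2/10 + (-0.284)^2/15 + (-7.2693)^2/2
  = 4.2108 + 0.0054 + 26.4214 = 30.6376
Step 3: Objective decrease = 0.5 * g^T H^(-1) g = 15.3188


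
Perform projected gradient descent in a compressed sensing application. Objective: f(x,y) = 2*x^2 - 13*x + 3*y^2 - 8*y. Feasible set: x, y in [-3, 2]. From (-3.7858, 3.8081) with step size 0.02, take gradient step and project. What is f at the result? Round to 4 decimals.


Step 1: Compute gradient at (-3.7858, 3.8081).
grad_x = 2*2*-3.7858 - 13 = -28.1432
grad_y = 2*3*3.8081 - 8 = 14.8486
Step 2: Gradient step.
x_raw = -3.7858 - 0.02*-28.1432 = -3.2229
y_raw = 3.8081 - 0.02*14.8486 = 3.5111
Step 3: Project onto [-3, 2].
x_proj = clip(-3.2229) = -3.0
y_proj = clip(3.5111) = 2.0
Step 4: Evaluate f.
f(-3.0, 2.0) = 53.0


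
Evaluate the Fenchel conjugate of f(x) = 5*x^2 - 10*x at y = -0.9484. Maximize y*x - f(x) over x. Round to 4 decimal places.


f*(y) = sup_x {y*x - a*x^2 - b*x} = sup_x {(y-b)*x - a*x^2}
FOC: (y - b) - 2a*x = 0 => x* = (y - b)/(2a)
x* = (-0.9484 + 10)/(2*5) = 0.9052
f*(-0.9484) = (y-b)^2/(4a) = (-0.9484 + 10)^2/(4*5)
= 81.9315/20 = 4.0966


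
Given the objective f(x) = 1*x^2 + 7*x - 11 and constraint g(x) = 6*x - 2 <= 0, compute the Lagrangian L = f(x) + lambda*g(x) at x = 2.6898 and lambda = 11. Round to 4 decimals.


Step 1: Evaluate f(x).
f(2.6898) = 1*2.6898^2 + 7*2.6898 - 11 = 15.0636
Step 2: Evaluate g(x).
g(2.6898) = 6*2.6898 - 2 = 14.1388
Step 3: Compute Lagrangian.
L = 15.0636 + 11*14.1388 = 170.5904


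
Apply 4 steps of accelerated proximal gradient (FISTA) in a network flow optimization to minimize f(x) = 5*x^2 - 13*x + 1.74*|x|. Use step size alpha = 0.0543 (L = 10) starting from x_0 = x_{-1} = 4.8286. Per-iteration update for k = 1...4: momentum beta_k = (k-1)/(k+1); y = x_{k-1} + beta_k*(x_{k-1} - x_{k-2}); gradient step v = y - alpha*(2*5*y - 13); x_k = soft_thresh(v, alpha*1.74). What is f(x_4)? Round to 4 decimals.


FISTA on f(x) = 5*x^2 - 13*x + 1.74*|x|
L = 10, alpha = 0.0543
Iteration 1: beta = 0.0, y = 4.8286 + 0.0*(4.8286 - 4.8286) = 4.8286
  grad(y) = 35.286, v = y - alpha*grad = 2.9126
  prox(v) = soft_thresh(2.9126, 0.0945) = 2.8181
Iteration 2: beta = 0.3333, y = 2.8181 + 0.3333*(2.8181 - 4.8286) = 2.1479
  grad(y) = 8.4792, v = y - alpha*grad = 1.6875
  prox(v) = soft_thresh(1.6875, 0.0945) = 1.593
Iteration 3: beta = 0.5, y = 1.593 + 0.5*(1.593 - 2.8181) = 0.9805
  grad(y) = -3.1952, v = y - alpha*grad = 1.154
  prox(v) = soft_thresh(1.154, 0.0945) = 1.0595
Iteration 4: beta = 0.6, y = 1.0595 + 0.6*(1.0595 - 1.593) = 0.7394
  grad(y) = -5.6061, v = y - alpha*grad = 1.0438
  prox(v) = soft_thresh(1.0438, 0.0945) = 0.9493
f(x_4) = 5*0.9493^2 - 13*0.9493 + 1.74*|0.9493| = -6.1833


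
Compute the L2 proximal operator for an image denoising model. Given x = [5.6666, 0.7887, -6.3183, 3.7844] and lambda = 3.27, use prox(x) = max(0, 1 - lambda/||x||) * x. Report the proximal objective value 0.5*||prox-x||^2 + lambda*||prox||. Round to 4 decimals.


Step 1: Compute ||x||.
||x|| = 9.326
Step 2: Compute scaling factor.
scale = max(0, 1 - 3.27/9.326) = 0.6494
Step 3: prox(x) = [3.6797, 0.5122, -4.1029, 2.4575]
||prox(x)|| = 6.056
Step 4: Proximal objective.
0.5*||prox-x||^2 = 5.3465
lambda*||prox|| = 19.8031
Total = 25.1497


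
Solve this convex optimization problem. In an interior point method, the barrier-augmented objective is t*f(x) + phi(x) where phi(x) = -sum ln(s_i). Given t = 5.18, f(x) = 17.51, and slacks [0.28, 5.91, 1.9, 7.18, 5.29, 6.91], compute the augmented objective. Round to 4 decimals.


Step 1: Compute log-barrier.
ln values: [-1.273, 1.7766, 0.6419, 1.9713, 1.6658, 1.933]
phi = -(-1.273 + 1.7766 + 0.6419 + 1.9713 + 1.6658 + 1.933) = -6.7156
Step 2: Compute augmented objective.
t*f(x) = 5.18*17.51 = 90.7018
Total = 90.7018 - 6.7156 = 83.9862


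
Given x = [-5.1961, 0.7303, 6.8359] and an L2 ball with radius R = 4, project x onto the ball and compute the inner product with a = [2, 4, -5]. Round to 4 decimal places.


Step 1: Compute ||x|| (intermediates to 6 decimals).
||x|| = sqrt((-5.1961)^2 + 0.7303^2 + 6.8359^2) = 8.617559
Step 2: Project.
Since ||x|| > R, scale = R/||x|| = 4/8.617559 = 0.464169, proj(x) = scale * x
proj(x) = [-2.411869, 0.338983, 3.173013]
Step 3: Dot product.
a^T * proj(x) = 2*(-2.411869) + 4*0.338983 - 5*3.173013 = -19.3329


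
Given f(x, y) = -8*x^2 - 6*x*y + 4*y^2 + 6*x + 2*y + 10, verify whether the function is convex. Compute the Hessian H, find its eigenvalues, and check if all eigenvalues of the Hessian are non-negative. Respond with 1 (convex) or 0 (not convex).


The Hessian of f(x,y) = -8*x^2 - 6*x*y + 4*y^2 + 6*x + 2*y + 10 is:
H = [[-16, -6], [-6, 8]]
Trace = -16 + 8 = -8
Determinant = -16*8 - (-6)^2 = -164
Discriminant = (-8)^2 - 4*-164 = 720.0
Eigenvalues: lambda_1 = -17.4164, lambda_2 = 9.4164
The function is not convex.

0


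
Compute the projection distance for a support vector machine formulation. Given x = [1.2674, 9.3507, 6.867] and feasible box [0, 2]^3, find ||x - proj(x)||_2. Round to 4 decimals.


Project each component onto [0, 2].
clip(1.2674) = 1.2674, clip(9.3507) = 2.0, clip(6.867) = 2.0
Projection = [1.2674, 2.0, 2.0]
Squared diffs: [0.0, 54.0328, 23.6877]
Distance = sqrt(77.7205) = 8.8159


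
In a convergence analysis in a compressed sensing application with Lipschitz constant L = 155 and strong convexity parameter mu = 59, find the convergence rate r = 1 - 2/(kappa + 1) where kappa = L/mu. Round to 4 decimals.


Step 1: Compute the condition number.
kappa = L/mu = 155/59 = 2.6271
Step 2: Compute the convergence rate.
r = 1 - 2/(kappa + 1) = 1 - 2*mu/(L + mu) = (L - mu)/(L + mu) = 96/214 = 0.4486


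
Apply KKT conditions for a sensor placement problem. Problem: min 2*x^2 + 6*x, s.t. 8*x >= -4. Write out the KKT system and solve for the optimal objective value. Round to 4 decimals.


Step 1: Try lambda = 0 (constraint inactive).
x_unc = -6/(2*2) = -1.5
Check: 8*-1.5 = -12.0 < -4 -- violated!
Step 2: Constraint must be active: 8*x = -4
x* = -4/8 = -0.5
lambda = (2*2*(-0.5) + 6)/8 = 0.5
Step 3: Compute optimal value.
f(x*) = 2*(-0.5)^2 + 6*(-0.5) = -2.5


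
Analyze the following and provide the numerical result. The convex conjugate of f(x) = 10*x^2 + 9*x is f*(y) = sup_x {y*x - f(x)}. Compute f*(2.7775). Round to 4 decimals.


f*(y) = sup_x {y*x - a*x^2 - b*x} = sup_x {(y-b)*x - a*x^2}
FOC: (y - b) - 2a*x = 0 => x* = (y - b)/(2a)
x* = (2.7775 - 9)/(2*10) = -0.3111
f*(2.7775) = (y-b)^2/(4a) = (2.7775 - 9)^2/(4*10)
= 38.7195/40 = 0.968


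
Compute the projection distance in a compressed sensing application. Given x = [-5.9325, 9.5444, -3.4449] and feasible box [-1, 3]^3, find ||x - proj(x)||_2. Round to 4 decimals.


Project each component onto [-1, 3].
clip(-5.9325) = -1.0, clip(9.5444) = 3.0, clip(-3.4449) = -1.0
Projection = [-1.0, 3.0, -1.0]
Squared diffs: [24.3296, 42.8292, 5.9775]
Distance = sqrt(73.1363) = 8.552


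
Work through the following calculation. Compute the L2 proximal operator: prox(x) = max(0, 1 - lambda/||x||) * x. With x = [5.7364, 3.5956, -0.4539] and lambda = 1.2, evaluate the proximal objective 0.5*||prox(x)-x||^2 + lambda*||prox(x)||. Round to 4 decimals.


Step 1: Compute ||x||.
||x|| = 6.7853
Step 2: Compute scaling factor.
scale = max(0, 1 - 1.2/6.7853) = 0.8231
Step 3: prox(x) = [4.7219, 2.9597, -0.3736]
||prox(x)|| = 5.5853
Step 4: Proximal objective.
0.5*||prox-x||^2 = 0.72
lambda*||prox|| = 6.7024
Total = 7.4224


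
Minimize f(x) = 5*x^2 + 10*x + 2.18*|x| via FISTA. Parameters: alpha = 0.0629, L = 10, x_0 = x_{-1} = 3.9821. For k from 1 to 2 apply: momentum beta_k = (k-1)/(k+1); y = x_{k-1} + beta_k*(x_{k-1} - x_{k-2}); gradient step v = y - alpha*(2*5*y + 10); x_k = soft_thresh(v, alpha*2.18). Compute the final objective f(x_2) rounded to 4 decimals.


FISTA on f(x) = 5*x^2 + 10*x + 2.18*|x|
L = 10, alpha = 0.0629
Iteration 1: beta = 0.0, y = 3.9821 + 0.0*(3.9821 - 3.9821) = 3.9821
  grad(y) = 49.821, v = y - alpha*grad = 0.8484
  prox(v) = soft_thresh(0.8484, 0.1371) = 0.7112
Iteration 2: beta = 0.3333, y = 0.7112 + 0.3333*(0.7112 - 3.9821) = -0.3791
  grad(y) = 6.2095, v = y - alpha*grad = -0.7696
  prox(v) = soft_thresh(-0.7696, 0.1371) = -0.6325
f(x_2) = 5*(-0.6325)^2 + 10*(-0.6325) + 2.18*|-0.6325| = -2.9459


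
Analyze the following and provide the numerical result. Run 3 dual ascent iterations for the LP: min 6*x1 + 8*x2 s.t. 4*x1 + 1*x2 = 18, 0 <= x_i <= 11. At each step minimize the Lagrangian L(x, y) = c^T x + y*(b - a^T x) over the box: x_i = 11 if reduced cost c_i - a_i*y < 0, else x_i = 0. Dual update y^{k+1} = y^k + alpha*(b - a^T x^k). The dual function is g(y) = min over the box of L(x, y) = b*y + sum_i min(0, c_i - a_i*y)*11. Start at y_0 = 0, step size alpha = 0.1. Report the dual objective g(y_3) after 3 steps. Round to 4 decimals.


Dual ascent for LP: min 6*x1 + 8*x2, 4*x1 + 1*x2 = 18, 0 <= x_i <= 11
Step 1: y^k = 0.0, reduced costs: (6.0, 8.0)
  x^k = (0.0, 0.0), subgradient = b - a^T x = 18.0
  y^{k+1} = 0.0 + 0.1*18.0 = 1.8
Step 2: y^k = 1.8, reduced costs: (-1.2, 6.2)
  x^k = (11.0, 0.0), subgradient = b - a^T x = -26.0
  y^{k+1} = 1.8 + 0.1*-26.0 = -0.8
Step 3: y^k = -0.8, reduced costs: (9.2, 8.8)
  x^k = (0.0, 0.0), subgradient = b - a^T x = 18.0
  y^{k+1} = -0.8 + 0.1*18.0 = 1.0
Dual objective at y_3 = 1.0: reduced costs (2.0, 7.0), box minimizer x = (0.0, 0.0)
g(y_3) = b*y + (c1 - a1*y)*x1 + (c2 - a2*y)*x2 = 18*1.0 + 2.0*0.0 + 7.0*0.0 = 18.0 + 0.0 + 0.0 = 18.0


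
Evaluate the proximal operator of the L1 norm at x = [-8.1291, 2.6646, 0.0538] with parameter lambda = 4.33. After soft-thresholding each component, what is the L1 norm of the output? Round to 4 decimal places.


Soft-thresholding with lambda = 4.33:
prox(-8.1291) = sign(-8.1291)*max(|-8.1291| - 4.33, 0) = -3.7991
prox(2.6646) = sign(2.6646)*max(|2.6646| - 4.33, 0) = 0.0
prox(0.0538) = sign(0.0538)*max(|0.0538| - 4.33, 0) = 0.0
prox(x) = [-3.7991, 0.0, 0.0]
||prox(x)||_1 = 3.7991 + 0.0 + 0.0 = 3.7991


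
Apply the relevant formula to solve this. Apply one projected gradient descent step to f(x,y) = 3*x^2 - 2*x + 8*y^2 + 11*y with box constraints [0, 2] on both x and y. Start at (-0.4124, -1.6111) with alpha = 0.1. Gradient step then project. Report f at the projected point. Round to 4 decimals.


Step 1: Compute gradient at (-0.4124, -1.6111).
grad_x = 2*3*-0.4124 - 2 = -4.4744
grad_y = 2*8*-1.6111 + 11 = -14.7776
Step 2: Gradient step.
x_raw = -0.4124 - 0.1*-4.4744 = 0.035
y_raw = -1.6111 - 0.1*-14.7776 = -0.1333
Step 3: Project onto [0, 2].
x_proj = clip(0.035) = 0.035
y_proj = clip(-0.1333) = 0.0
Step 4: Evaluate f.
f(0.035, 0.0) = -0.0664


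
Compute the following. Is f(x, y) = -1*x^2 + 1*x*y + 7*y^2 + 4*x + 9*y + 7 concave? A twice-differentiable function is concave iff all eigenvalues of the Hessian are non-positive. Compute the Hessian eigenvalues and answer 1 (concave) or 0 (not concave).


The Hessian of f(x,y) = -1*x^2 + 1*x*y + 7*y^2 + 4*x + 9*y + 7 is:
H = [[-2, 1], [1, 14]]
Trace = -2 + 14 = 12
Determinant = -2*14 - (1)^2 = -29
Discriminant = (12)^2 - 4*-29 = 260.0
Eigenvalues: lambda_1 = -2.0623, lambda_2 = 14.0623
The function is not concave.

0


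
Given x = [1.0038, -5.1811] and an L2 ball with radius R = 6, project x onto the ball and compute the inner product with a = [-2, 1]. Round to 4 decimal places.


Step 1: Compute ||x|| (intermediates to 6 decimals).
||x|| = sqrt(1.0038^2 + (-5.1811)^2) = 5.277444
Step 2: Project.
Since ||x|| <= R, proj = x (no scaling needed).
proj(x) = [1.0038, -5.1811]
Step 3: Dot product.
a^T * proj(x) = -2*1.0038 + 1*(-5.1811) = -7.1887


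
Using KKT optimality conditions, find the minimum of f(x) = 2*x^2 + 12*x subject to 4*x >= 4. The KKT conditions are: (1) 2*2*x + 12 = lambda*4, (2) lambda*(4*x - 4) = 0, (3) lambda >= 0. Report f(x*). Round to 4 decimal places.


Step 1: Try lambda = 0 (constraint inactive).
x_unc = -12/(2*2) = -3.0
Check: 4*-3.0 = -12.0 < 4 -- violated!
Step 2: Constraint must be active: 4*x = 4
x* = 4/4 = 1.0
lambda = (2*2*1.0 + 12)/4 = 4.0
Step 3: Compute optimal value.
f(x*) = 2*1.0^2 + 12*1.0 = 14.0


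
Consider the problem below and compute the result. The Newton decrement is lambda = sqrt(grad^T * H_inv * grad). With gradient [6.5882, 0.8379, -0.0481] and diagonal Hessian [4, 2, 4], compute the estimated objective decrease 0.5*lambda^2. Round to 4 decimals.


Step 1: H is diagonal, so H^(-1) * g = [1.6471, 0.419, -0.012].
Step 2: g^T H^(-1) g = sum_i g_i^2 / H_ii
  = (6.5882)^2/4 + (0.8379)^2/2 + (-0.0481)^2/4
  = 10.8511 + 0.351 + 0.0006 = 11.2027
Step 3: Objective decrease = 0.5 * g^T H^(-1) g = 5.6014


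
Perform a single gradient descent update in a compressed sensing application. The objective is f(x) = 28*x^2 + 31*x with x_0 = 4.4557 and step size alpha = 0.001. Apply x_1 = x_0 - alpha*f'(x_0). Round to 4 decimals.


We compute the gradient at x_0 and apply the update.
f'(x) = 56*x + 31
f'(4.4557) = 56*4.4557 + 31 = 280.5192
x_1 = 4.4557 - 0.001*280.5192 = 4.1752


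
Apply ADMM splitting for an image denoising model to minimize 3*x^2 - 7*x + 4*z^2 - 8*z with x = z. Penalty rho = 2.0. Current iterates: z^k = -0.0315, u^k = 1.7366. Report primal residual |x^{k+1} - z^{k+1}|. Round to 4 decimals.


ADMM iteration with rho = 2.0, z^k = -0.0315, u^k = 1.7366
Step 1: x-update.
Minimize 3*x^2 - 7*x + (2.0/2)*(x + 0.0315 + 1.7366)^2
FOC: (2*3 + 2.0)*x = 7 + 2.0*(-0.0315 - 1.7366)
x^{k+1} = 0.433
Step 2: z-update.
Minimize 4*z^2 - 8*z + (2.0/2)*(0.433 - z + 1.7366)^2
FOC: (2*4 + 2.0)*z = 8 + 2.0*(0.433 + 1.7366)
z^{k+1} = 1.2339
Step 3: u-update.
u^{k+1} = 1.7366 + 0.433 - 1.2339 = 0.9357
Step 4: Primal residual = |0.433 - 1.2339| = 0.8009


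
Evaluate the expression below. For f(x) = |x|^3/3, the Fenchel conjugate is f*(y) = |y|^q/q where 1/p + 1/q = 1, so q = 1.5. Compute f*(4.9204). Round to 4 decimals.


The conjugate exponent q satisfies 1/p + 1/q = 1.
p = 3, so q = 3/(3 - 1) = 1.5
|y|^q = 4.9204^1.5 = 10.9144
f*(4.9204) = 10.9144 / 1.5 = 7.2763


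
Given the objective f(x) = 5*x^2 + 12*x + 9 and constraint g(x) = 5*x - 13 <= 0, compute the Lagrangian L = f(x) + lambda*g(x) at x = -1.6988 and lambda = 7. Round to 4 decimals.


Step 1: Evaluate f(x).
f(-1.6988) = 5*(-1.6988)^2 + 12*(-1.6988) + 9 = 3.044
Step 2: Evaluate g(x).
g(-1.6988) = 5*-1.6988 - 13 = -21.494
Step 3: Compute Lagrangian.
L = 3.044 + 7*-21.494 = -147.414


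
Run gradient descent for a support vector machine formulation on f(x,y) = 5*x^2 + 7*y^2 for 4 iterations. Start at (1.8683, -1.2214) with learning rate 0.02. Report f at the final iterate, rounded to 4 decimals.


Gradient descent on f(x,y) = 5*x^2 + 7*y^2.
Starting point: (1.8683, -1.2214), alpha = 0.02
Step 1: grad_x = 2*5*1.8683 = 18.683, grad_y = 2*7*-1.2214 = -17.0996
  x_1 = 1.8683 - 0.02*18.683 = 1.4946
  y_1 = -1.2214 - 0.02*-17.0996 = -0.8794
Step 2: grad_x = 2*5*1.4946 = 14.9464, grad_y = 2*7*-0.8794 = -12.3117
  x_2 = 1.4946 - 0.02*14.9464 = 1.1957
  y_2 = -0.8794 - 0.02*-12.3117 = -0.6332
Step 3: grad_x = 2*5*1.1957 = 11.9571, grad_y = 2*7*-0.6332 = -8.8644
  x_3 = 1.1957 - 0.02*11.9571 = 0.9566
  y_3 = -0.6332 - 0.02*-8.8644 = -0.4559
Step 4: grad_x = 2*5*0.9566 = 9.5657, grad_y = 2*7*-0.4559 = -6.3824
  x_4 = 0.9566 - 0.02*9.5657 = 0.7653
  y_4 = -0.4559 - 0.02*-6.3824 = -0.3282
f(0.7653, -0.3282) = 5*0.7653^2 + 7*(-0.3282)^2 = 3.6823


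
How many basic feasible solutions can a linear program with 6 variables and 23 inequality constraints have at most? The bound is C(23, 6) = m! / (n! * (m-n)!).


Each vertex corresponds to some choice of n active constraints out of m, so the number of vertices is at most C(m, n) = m! / (n!(m-n)!).
m = 23, n = 6
Numerator: 23 * 22 * 21 * 20 * 19 * 18
Denominator: 6! = 720
C(23, 6) = 100947


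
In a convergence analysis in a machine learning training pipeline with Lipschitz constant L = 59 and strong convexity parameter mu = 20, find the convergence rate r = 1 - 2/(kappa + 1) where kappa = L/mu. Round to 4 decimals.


Step 1: Compute the condition number.
kappa = L/mu = 59/20 = 2.95
Step 2: Compute the convergence rate.
r = 1 - 2/(kappa + 1) = 1 - 2*mu/(L + mu) = (L - mu)/(L + mu) = 39/79 = 0.4937


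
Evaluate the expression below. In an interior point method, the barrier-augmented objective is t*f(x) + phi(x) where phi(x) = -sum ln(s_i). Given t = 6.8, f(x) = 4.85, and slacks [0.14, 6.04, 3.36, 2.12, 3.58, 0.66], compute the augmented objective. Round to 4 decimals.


Step 1: Compute log-barrier.
ln values: [-1.9661, 1.7984, 1.2119, 0.7514, 1.2754, -0.4155]
phi = -(-1.9661 + 1.7984 + 1.2119 + 0.7514 + 1.2754 - 0.4155) = -2.6555
Step 2: Compute augmented objective.
t*f(x) = 6.8*4.85 = 32.98
Total = 32.98 - 2.6555 = 30.3245


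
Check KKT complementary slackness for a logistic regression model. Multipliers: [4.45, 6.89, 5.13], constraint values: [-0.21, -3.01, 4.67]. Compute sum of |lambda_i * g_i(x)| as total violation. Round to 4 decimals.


KKT complementary slackness check:
lambda_1 * g_1 = 4.45 * -0.21 = -0.9345
lambda_2 * g_2 = 6.89 * -3.01 = -20.7389
lambda_3 * g_3 = 5.13 * 4.67 = 23.9571
Total violation = 0.9345 + 20.7389 + 23.9571 = 45.6305


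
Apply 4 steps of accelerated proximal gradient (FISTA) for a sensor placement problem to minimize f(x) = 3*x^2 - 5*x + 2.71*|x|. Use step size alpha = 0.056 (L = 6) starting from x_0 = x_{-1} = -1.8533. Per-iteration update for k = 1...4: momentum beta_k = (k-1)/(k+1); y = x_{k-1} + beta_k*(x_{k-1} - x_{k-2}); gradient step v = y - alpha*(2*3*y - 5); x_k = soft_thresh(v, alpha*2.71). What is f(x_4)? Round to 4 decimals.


FISTA on f(x) = 3*x^2 - 5*x + 2.71*|x|
L = 6, alpha = 0.056
Iteration 1: beta = 0.0, y = -1.8533 + 0.0*(-1.8533 + 1.8533) = -1.8533
  grad(y) = -16.1198, v = y - alpha*grad = -0.9506
  prox(v) = soft_thresh(-0.9506, 0.1518) = -0.7988
Iteration 2: beta = 0.3333, y = -0.7988 + 0.3333*(-0.7988 + 1.8533) = -0.4473
  grad(y) = -7.684, v = y - alpha*grad = -0.017
  prox(v) = soft_thresh(-0.017, 0.1518) = 0.0
Iteration 3: beta = 0.5, y = 0.0 + 0.5*(0.0 + 0.7988) = 0.3994
  grad(y) = -2.6035, v = y - alpha*grad = 0.5452
  prox(v) = soft_thresh(0.5452, 0.1518) = 0.3935
Iteration 4: beta = 0.6, y = 0.3935 + 0.6*(0.3935 - 0.0) = 0.6295
  grad(y) = -1.2229, v = y - alpha*grad = 0.698
  prox(v) = soft_thresh(0.698, 0.1518) = 0.5462
f(x_4) = 3*0.5462^2 - 5*0.5462 + 2.71*|0.5462| = -0.3558


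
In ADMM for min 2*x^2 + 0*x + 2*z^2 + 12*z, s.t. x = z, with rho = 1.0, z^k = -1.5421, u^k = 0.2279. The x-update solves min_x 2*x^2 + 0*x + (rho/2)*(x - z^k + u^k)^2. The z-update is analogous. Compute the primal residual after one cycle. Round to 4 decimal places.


ADMM iteration with rho = 1.0, z^k = -1.5421, u^k = 0.2279
Step 1: x-update.
Minimize 2*x^2 + 0*x + (1.0/2)*(x + 1.5421 + 0.2279)^2
FOC: (2*2 + 1.0)*x = 0 + 1.0*(-1.5421 - 0.2279)
x^{k+1} = -0.354
Step 2: z-update.
Minimize 2*z^2 + 12*z + (1.0/2)*(-0.354 - z + 0.2279)^2
FOC: (2*2 + 1.0)*z = -12 + 1.0*(-0.354 + 0.2279)
z^{k+1} = -2.4252
Step 3: u-update.
u^{k+1} = 0.2279 - 0.354 + 2.4252 = 2.2991
Step 4: Primal residual = |-0.354 + 2.4252| = 2.0712


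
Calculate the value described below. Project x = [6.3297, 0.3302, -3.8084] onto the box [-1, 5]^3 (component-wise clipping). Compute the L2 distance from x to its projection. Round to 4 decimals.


Project each component onto [-1, 5].
clip(6.3297) = 5.0, clip(0.3302) = 0.3302, clip(-3.8084) = -1.0
Projection = [5.0, 0.3302, -1.0]
Squared diffs: [1.7681, 0.0, 7.8871]
Distance = sqrt(9.6552) = 3.1073


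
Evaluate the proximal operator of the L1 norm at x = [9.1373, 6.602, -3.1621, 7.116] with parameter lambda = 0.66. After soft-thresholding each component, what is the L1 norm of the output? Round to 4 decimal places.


Soft-thresholding with lambda = 0.66:
prox(9.1373) = sign(9.1373)*max(|9.1373| - 0.66, 0) = 8.4773
prox(6.602) = sign(6.602)*max(|6.602| - 0.66, 0) = 5.942
prox(-3.1621) = sign(-3.1621)*max(|-3.1621| - 0.66, 0) = -2.5021
prox(7.116) = sign(7.116)*max(|7.116| - 0.66, 0) = 6.456
prox(x) = [8.4773, 5.942, -2.5021, 6.456]
||prox(x)||_1 = 8.4773 + 5.942 + 2.5021 + 6.456 = 23.3774


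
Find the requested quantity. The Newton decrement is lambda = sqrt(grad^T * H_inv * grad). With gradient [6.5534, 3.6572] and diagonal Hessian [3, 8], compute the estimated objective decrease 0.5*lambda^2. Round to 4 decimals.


Step 1: H is diagonal, so H^(-1) * g = [2.1845, 0.4572].
Step 2: g^T H^(-1) g = sum_i g_i^2 / H_ii
  = (6.5534)^2/3 + (3.6572)^2/8
  = 14.3157 + 1.6719 = 15.9876
Step 3: Objective decrease = 0.5 * g^T H^(-1) g = 7.9938


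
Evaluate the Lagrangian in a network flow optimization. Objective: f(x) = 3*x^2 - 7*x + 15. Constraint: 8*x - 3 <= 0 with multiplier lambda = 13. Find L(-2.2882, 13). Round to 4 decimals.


Step 1: Evaluate f(x).
f(-2.2882) = 3*(-2.2882)^2 - 7*(-2.2882) + 15 = 46.725
Step 2: Evaluate g(x).
g(-2.2882) = 8*-2.2882 - 3 = -21.3056
Step 3: Compute Lagrangian.
L = 46.725 + 13*-21.3056 = -230.2478


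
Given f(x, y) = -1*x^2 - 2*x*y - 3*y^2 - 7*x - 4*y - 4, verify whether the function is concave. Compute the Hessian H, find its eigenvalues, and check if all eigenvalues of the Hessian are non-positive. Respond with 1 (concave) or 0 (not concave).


The Hessian of f(x,y) = -1*x^2 - 2*x*y - 3*y^2 - 7*x - 4*y - 4 is:
H = [[-2, -2], [-2, -6]]
Trace = -2 - 6 = -8
Determinant = -2*-6 - (-2)^2 = 8
Discriminant = (-8)^2 - 4*8 = 32.0
Eigenvalues: lambda_1 = -6.8284, lambda_2 = -1.1716
The function is concave.

1


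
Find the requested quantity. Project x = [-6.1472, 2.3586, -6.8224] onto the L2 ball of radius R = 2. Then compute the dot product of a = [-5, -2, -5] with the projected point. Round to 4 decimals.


Step 1: Compute ||x|| (intermediates to 6 decimals).
||x|| = sqrt((-6.1472)^2 + 2.3586^2 + (-6.8224)^2) = 9.481361
Step 2: Project.
Since ||x|| > R, scale = R/||x|| = 2/9.481361 = 0.21094, proj(x) = scale * x
proj(x) = [-1.29669, 0.497523, -1.439117]
Step 3: Dot product.
a^T * proj(x) = -5*(-1.29669) - 2*0.497523 - 5*(-1.439117) = 12.684


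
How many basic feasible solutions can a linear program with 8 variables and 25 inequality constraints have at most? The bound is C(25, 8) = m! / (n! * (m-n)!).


Each vertex corresponds to some choice of n active constraints out of m, so the number of vertices is at most C(m, n) = m! / (n!(m-n)!).
m = 25, n = 8
Numerator: 25 * 24 * 23 * 22 * 21 * 20 * 19 * 18
Denominator: 8! = 40320
C(25, 8) = 1081575
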